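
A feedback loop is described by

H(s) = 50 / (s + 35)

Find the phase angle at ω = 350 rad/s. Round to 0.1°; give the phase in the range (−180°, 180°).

At s = jω = j350:
pole (s+35): 35 + j350 → |·| = √(35²+350²) = √123725 ≈ 351.75, ∠ = arctan(350/35) ≈ 84.29°
∠H = 0.00° − 84.29° = -84.29°

-84.3°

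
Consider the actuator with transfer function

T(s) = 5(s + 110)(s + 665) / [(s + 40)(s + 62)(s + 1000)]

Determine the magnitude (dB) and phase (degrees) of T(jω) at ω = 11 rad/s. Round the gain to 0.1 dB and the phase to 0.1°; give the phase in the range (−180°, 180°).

-17.0 dB, -19.4°

At s = jω = j11:
zero (s+110): 110 + j11 → |·| = √(110²+11²) = √12221 ≈ 110.55, ∠ = arctan(11/110) ≈ 5.71°
zero (s+665): 665 + j11 → |·| = √(665²+11²) = √442346 ≈ 665.09, ∠ = arctan(11/665) ≈ 0.95°
pole (s+40): 40 + j11 → |·| = √(40²+11²) = √1721 ≈ 41.485, ∠ = arctan(11/40) ≈ 15.38°
pole (s+62): 62 + j11 → |·| = √(62²+11²) = √3965 ≈ 62.968, ∠ = arctan(11/62) ≈ 10.06°
pole (s+1000): 1000 + j11 → |·| = √(1000²+11²) = √1000121 ≈ 1000.1, ∠ = arctan(11/1000) ≈ 0.63°
|T| = 5 · 73526 / 2.6125e+06 ≈ 0.14072
Gain = 20 log₁₀(0.14072) ≈ -17.03 dB
∠T = 6.66° − 26.07° = -19.41°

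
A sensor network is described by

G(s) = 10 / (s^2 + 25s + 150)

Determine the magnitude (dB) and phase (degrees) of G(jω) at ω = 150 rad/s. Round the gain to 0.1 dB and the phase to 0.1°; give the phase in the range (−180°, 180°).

-67.1 dB, -170.5°

Substitute s = j150:
Numerator: 10 = 10 + j0
Denominator: (j150)^2 + 25(j150) + 150 = -22350 + j3750
|N| = √(10² + 0²) ≈ 10, ∠N ≈ 0.00°
|D| = √(22350² + 3750²) ≈ 22662, ∠D ≈ 170.48°
|G| = 10 / 22662 ≈ 0.00044127
Gain = 20 log₁₀(0.00044127) ≈ -67.11 dB
∠G = 0.00° − 170.48° = -170.48°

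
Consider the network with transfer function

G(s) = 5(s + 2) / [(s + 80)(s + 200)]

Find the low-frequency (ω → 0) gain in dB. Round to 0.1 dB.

-64.1 dB

G(0) = 5·2 / (80·200) = 0.000625
20 log₁₀(0.000625) ≈ -64.08 dB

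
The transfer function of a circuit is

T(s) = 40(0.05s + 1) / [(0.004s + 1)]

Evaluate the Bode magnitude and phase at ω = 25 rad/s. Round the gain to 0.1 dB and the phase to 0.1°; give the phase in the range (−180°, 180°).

At ω = 25 rad/s:
zero (1 + j25·0.05) = 1 + j1.25 → |·| ≈ 1.6008, ∠ ≈ 51.34°
pole (1 + j25·0.004) = 1 + j0.1 → |·| ≈ 1.005, ∠ ≈ 5.71°
|T| = 40 · 1.6008 / (1.005) ≈ 63.713
Gain = 20 log₁₀(63.713) ≈ 36.08 dB
∠T = (51.34°) − (5.71°) = 45.63°

36.1 dB, 45.6°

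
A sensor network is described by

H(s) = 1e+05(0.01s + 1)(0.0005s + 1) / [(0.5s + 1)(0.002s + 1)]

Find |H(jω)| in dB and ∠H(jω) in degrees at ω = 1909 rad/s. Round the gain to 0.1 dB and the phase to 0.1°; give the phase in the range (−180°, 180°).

At ω = 1909 rad/s:
zero (1 + j1909·0.01) = 1 + j19.09 → |·| ≈ 19.116, ∠ ≈ 87.00°
zero (1 + j1909·0.0005) = 1 + j0.9545 → |·| ≈ 1.3824, ∠ ≈ 43.67°
pole (1 + j1909·0.5) = 1 + j954.5 → |·| ≈ 954.5, ∠ ≈ 89.94°
pole (1 + j1909·0.002) = 1 + j3.818 → |·| ≈ 3.9468, ∠ ≈ 75.32°
|H| = 1e+05 · 19.116 · 1.3824 / (954.5 · 3.9468) ≈ 701.47
Gain = 20 log₁₀(701.47) ≈ 56.92 dB
∠H = (87.00° + 43.67°) − (89.94° + 75.32°) = -34.59°

56.9 dB, -34.6°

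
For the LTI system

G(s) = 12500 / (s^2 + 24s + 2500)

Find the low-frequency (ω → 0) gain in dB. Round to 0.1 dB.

14.0 dB

G(0) = 12500 / 2500 = 5
20 log₁₀(5) ≈ 13.98 dB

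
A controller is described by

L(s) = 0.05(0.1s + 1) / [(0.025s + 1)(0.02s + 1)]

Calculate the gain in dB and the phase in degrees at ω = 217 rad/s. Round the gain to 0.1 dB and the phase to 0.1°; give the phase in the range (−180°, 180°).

-27.1 dB, -69.2°

At ω = 217 rad/s:
zero (1 + j217·0.1) = 1 + j21.7 → |·| ≈ 21.723, ∠ ≈ 87.36°
pole (1 + j217·0.025) = 1 + j5.425 → |·| ≈ 5.5164, ∠ ≈ 79.56°
pole (1 + j217·0.02) = 1 + j4.34 → |·| ≈ 4.4537, ∠ ≈ 77.02°
|L| = 0.05 · 21.723 / (5.5164 · 4.4537) ≈ 0.044209
Gain = 20 log₁₀(0.044209) ≈ -27.09 dB
∠L = (87.36°) − (79.56° + 77.02°) = -69.22°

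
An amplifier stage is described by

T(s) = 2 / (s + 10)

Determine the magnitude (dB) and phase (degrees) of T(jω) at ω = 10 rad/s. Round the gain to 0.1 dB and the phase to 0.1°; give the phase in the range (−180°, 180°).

At s = jω = j10:
pole (s+10): 10 + j10 → |·| = √(10²+10²) = √200 ≈ 14.142, ∠ = arctan(10/10) ≈ 45.00°
|T| = 2 / 14.142 ≈ 0.14142
Gain = 20 log₁₀(0.14142) ≈ -16.99 dB
∠T = 0.00° − 45.00° = -45.00°

-17.0 dB, -45.0°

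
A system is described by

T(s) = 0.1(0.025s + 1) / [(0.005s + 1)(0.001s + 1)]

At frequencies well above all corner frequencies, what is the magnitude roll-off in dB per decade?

-20 dB/decade

Each pole contributes −20 dB/decade at high frequency; each zero contributes +20 dB/decade.
Net: 1 zero(s) − 2 pole(s) → -20 dB/decade.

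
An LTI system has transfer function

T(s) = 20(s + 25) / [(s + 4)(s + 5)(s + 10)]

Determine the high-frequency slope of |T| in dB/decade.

Each pole contributes −20 dB/decade at high frequency; each zero contributes +20 dB/decade.
Net: 1 zero(s) − 3 pole(s) → -40 dB/decade.

-40 dB/decade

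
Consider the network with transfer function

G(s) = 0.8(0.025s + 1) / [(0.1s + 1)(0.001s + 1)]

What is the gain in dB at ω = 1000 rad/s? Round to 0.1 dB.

At ω = 1000 rad/s:
zero (1 + j1000·0.025) = 1 + j25 → |·| ≈ 25.02, ∠ ≈ 87.71°
pole (1 + j1000·0.1) = 1 + j100 → |·| ≈ 100, ∠ ≈ 89.43°
pole (1 + j1000·0.001) = 1 + j1 → |·| ≈ 1.4142, ∠ ≈ 45.00°
|G| = 0.8 · 25.02 / (100 · 1.4142) ≈ 0.14154
Gain = 20 log₁₀(0.14154) ≈ -16.98 dB

-17.0 dB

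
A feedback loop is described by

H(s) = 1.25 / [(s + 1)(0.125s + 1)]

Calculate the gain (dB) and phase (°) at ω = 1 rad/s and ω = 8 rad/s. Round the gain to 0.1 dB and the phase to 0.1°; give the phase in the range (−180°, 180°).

At ω = 1 rad/s:
pole (1 + j1·1) = 1 + j1 → |·| ≈ 1.4142, ∠ ≈ 45.00°
pole (1 + j1·0.125) = 1 + j0.125 → |·| ≈ 1.0078, ∠ ≈ 7.13°
|H| = 1.25 · 1 / (1.4142 · 1.0078) ≈ 0.87705
Gain = 20 log₁₀(0.87705) ≈ -1.14 dB
∠H = (0°) − (45.00° + 7.13°) = -52.13°

At ω = 8 rad/s:
pole (1 + j8·1) = 1 + j8 → |·| ≈ 8.0623, ∠ ≈ 82.87°
pole (1 + j8·0.125) = 1 + j1 → |·| ≈ 1.4142, ∠ ≈ 45.00°
|H| = 1.25 · 1 / (8.0623 · 1.4142) ≈ 0.10963
Gain = 20 log₁₀(0.10963) ≈ -19.20 dB
∠H = (0°) − (82.87° + 45.00°) = -127.87°

ω = 1: -1.1 dB, -52.1°; ω = 8: -19.2 dB, -127.9°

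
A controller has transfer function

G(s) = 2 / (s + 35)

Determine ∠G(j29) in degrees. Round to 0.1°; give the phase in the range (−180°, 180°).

-39.6°

Substitute s = j29:
Numerator: 2 = 2 + j0
Denominator: (j29) + 35 = 35 + j29
|N| = √(2² + 0²) ≈ 2, ∠N ≈ 0.00°
|D| = √(35² + 29²) ≈ 45.453, ∠D ≈ 39.64°
∠G = 0.00° − 39.64° = -39.64°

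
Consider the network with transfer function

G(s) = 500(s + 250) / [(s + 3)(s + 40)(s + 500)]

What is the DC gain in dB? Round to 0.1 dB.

G(0) = 500·250 / (3·40·500) ≈ 2.0833
20 log₁₀(2.0833) ≈ 6.38 dB

6.4 dB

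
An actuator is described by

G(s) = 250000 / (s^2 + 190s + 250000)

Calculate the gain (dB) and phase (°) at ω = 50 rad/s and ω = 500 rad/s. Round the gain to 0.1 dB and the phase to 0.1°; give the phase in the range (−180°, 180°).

At s = jω = j50:
quadratic: (j50)² + 190·j50 + 250000 = 247500 + j9500 → |·| ≈ 2.4768e+05, ∠ ≈ 2.20°
|G| = 250000 / 2.4768e+05 ≈ 1.0094
Gain = 20 log₁₀(1.0094) ≈ 0.08 dB
∠G = 0.00° − 2.20° = -2.20°

At s = jω = j500:
quadratic: (j500)² + 190·j500 + 250000 = 0 + j95000 → |·| ≈ 95000, ∠ ≈ 90.00°
|G| = 250000 / 95000 ≈ 2.6316
Gain = 20 log₁₀(2.6316) ≈ 8.40 dB
∠G = 0.00° − 90.00° = -90.00°

ω = 50: 0.1 dB, -2.2°; ω = 500: 8.4 dB, -90.0°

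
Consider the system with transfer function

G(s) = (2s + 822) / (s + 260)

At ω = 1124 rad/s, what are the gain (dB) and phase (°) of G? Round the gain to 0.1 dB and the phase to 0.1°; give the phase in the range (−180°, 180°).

Substitute s = j1124:
Numerator: 2(j1124) + 822 = 822 + j2248
Denominator: (j1124) + 260 = 260 + j1124
|N| = √(822² + 2248²) ≈ 2393.6, ∠N ≈ 69.91°
|D| = √(260² + 1124²) ≈ 1153.7, ∠D ≈ 76.98°
|G| = 2393.6 / 1153.7 ≈ 2.0747
Gain = 20 log₁₀(2.0747) ≈ 6.34 dB
∠G = 69.91° − 76.98° = -7.07°

6.3 dB, -7.1°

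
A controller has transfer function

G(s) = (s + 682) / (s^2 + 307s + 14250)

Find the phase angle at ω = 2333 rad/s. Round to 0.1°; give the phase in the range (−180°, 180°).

-98.8°

Substitute s = j2333:
Numerator: (j2333) + 682 = 682 + j2333
Denominator: (j2333)^2 + 307(j2333) + 14250 = -5428639 + j716231
|N| = √(682² + 2333²) ≈ 2430.6, ∠N ≈ 73.70°
|D| = √(5428639² + 716231²) ≈ 5.4757e+06, ∠D ≈ 172.48°
∠G = 73.70° − 172.48° = -98.78°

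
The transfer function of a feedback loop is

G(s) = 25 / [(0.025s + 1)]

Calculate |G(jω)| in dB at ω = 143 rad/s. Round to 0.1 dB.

At ω = 143 rad/s:
pole (1 + j143·0.025) = 1 + j3.575 → |·| ≈ 3.7122, ∠ ≈ 74.37°
|G| = 25 · 1 / (3.7122) ≈ 6.7346
Gain = 20 log₁₀(6.7346) ≈ 16.57 dB

16.6 dB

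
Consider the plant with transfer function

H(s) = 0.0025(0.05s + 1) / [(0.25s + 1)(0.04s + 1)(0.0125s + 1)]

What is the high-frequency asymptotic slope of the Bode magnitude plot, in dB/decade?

Each pole contributes −20 dB/decade at high frequency; each zero contributes +20 dB/decade.
Net: 1 zero(s) − 3 pole(s) → -40 dB/decade.

-40 dB/decade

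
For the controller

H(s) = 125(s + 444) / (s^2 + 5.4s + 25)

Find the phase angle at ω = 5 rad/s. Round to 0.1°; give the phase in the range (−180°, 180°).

-89.4°

At s = jω = j5:
zero (s+444): 444 + j5 → |·| = √(444²+5²) = √197161 ≈ 444.03, ∠ = arctan(5/444) ≈ 0.65°
quadratic: (j5)² + 5.4·j5 + 25 = 0 + j27 → |·| ≈ 27, ∠ ≈ 90.00°
∠H = 0.65° − 90.00° = -89.35°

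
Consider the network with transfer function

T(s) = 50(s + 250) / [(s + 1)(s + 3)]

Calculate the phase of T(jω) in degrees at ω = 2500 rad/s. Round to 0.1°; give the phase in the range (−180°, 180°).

-95.6°

At s = jω = j2500:
zero (s+250): 250 + j2500 → |·| = √(250²+2500²) = √6312500 ≈ 2512.5, ∠ = arctan(2500/250) ≈ 84.29°
pole (s+1): 1 + j2500 → |·| = √(1²+2500²) = √6250001 ≈ 2500, ∠ = arctan(2500/1) ≈ 89.98°
pole (s+3): 3 + j2500 → |·| = √(3²+2500²) = √6250009 ≈ 2500, ∠ = arctan(2500/3) ≈ 89.93°
∠T = 84.29° − 179.91° = -95.62°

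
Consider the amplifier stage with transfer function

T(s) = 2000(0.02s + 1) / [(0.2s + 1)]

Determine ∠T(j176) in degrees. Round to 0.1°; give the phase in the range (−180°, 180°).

-14.2°

At ω = 176 rad/s:
zero (1 + j176·0.02) = 1 + j3.52 → |·| ≈ 3.6593, ∠ ≈ 74.14°
pole (1 + j176·0.2) = 1 + j35.2 → |·| ≈ 35.214, ∠ ≈ 88.37°
∠T = (74.14°) − (88.37°) = -14.23°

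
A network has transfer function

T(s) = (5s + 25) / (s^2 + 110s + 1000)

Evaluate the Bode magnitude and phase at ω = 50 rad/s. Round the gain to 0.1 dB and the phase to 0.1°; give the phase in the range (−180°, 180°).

Substitute s = j50:
Numerator: 5(j50) + 25 = 25 + j250
Denominator: (j50)^2 + 110(j50) + 1000 = -1500 + j5500
|N| = √(25² + 250²) ≈ 251.25, ∠N ≈ 84.29°
|D| = √(1500² + 5500²) ≈ 5700.9, ∠D ≈ 105.26°
|T| = 251.25 / 5700.9 ≈ 0.044072
Gain = 20 log₁₀(0.044072) ≈ -27.12 dB
∠T = 84.29° − 105.26° = -20.97°

-27.1 dB, -21.0°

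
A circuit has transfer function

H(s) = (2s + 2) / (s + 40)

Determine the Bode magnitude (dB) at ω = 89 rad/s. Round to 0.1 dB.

5.2 dB

Substitute s = j89:
Numerator: 2(j89) + 2 = 2 + j178
Denominator: (j89) + 40 = 40 + j89
|N| = √(2² + 178²) ≈ 178.01, ∠N ≈ 89.36°
|D| = √(40² + 89²) ≈ 97.576, ∠D ≈ 65.80°
|H| = 178.01 / 97.576 ≈ 1.8243
Gain = 20 log₁₀(1.8243) ≈ 5.22 dB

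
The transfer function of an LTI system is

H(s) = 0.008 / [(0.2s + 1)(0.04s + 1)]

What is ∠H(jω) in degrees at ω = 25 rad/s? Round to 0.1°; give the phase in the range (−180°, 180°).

-123.7°

At ω = 25 rad/s:
pole (1 + j25·0.2) = 1 + j5 → |·| ≈ 5.099, ∠ ≈ 78.69°
pole (1 + j25·0.04) = 1 + j1 → |·| ≈ 1.4142, ∠ ≈ 45.00°
∠H = (0°) − (78.69° + 45.00°) = -123.69°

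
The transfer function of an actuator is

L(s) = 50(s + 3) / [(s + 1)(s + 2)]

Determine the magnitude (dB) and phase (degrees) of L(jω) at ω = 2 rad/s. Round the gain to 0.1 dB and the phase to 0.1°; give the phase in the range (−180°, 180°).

At s = jω = j2:
zero (s+3): 3 + j2 → |·| = √(3²+2²) = √13 ≈ 3.6056, ∠ = arctan(2/3) ≈ 33.69°
pole (s+1): 1 + j2 → |·| = √(1²+2²) = √5 ≈ 2.2361, ∠ = arctan(2/1) ≈ 63.43°
pole (s+2): 2 + j2 → |·| = √(2²+2²) = √8 ≈ 2.8284, ∠ = arctan(2/2) ≈ 45.00°
|L| = 50 · 3.6056 / 6.3246 ≈ 28.505
Gain = 20 log₁₀(28.505) ≈ 29.10 dB
∠L = 33.69° − 108.43° = -74.74°

29.1 dB, -74.7°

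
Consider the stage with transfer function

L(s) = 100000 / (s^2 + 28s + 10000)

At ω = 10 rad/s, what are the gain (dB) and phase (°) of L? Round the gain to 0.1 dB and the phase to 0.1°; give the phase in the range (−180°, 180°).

At s = jω = j10:
quadratic: (j10)² + 28·j10 + 10000 = 9900 + j280 → |·| ≈ 9904, ∠ ≈ 1.62°
|L| = 100000 / 9904 ≈ 10.097
Gain = 20 log₁₀(10.097) ≈ 20.08 dB
∠L = 0.00° − 1.62° = -1.62°

20.1 dB, -1.6°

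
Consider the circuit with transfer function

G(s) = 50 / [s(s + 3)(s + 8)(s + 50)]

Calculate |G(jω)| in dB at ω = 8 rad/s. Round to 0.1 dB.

-57.9 dB

At s = jω = j8:
pole (s+3): 3 + j8 → |·| = √(3²+8²) = √73 ≈ 8.544, ∠ = arctan(8/3) ≈ 69.44°
pole (s+8): 8 + j8 → |·| = √(8²+8²) = √128 ≈ 11.314, ∠ = arctan(8/8) ≈ 45.00°
pole (s+50): 50 + j8 → |·| = √(50²+8²) = √2564 ≈ 50.636, ∠ = arctan(8/50) ≈ 9.09°
pole at origin: |s| = 8, ∠ = 90.00° (in denominator)
|G| = 50 / 39159 ≈ 0.0012768
Gain = 20 log₁₀(0.0012768) ≈ -57.88 dB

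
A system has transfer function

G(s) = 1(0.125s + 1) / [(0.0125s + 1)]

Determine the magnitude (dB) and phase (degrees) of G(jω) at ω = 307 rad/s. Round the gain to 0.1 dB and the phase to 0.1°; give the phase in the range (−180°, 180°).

At ω = 307 rad/s:
zero (1 + j307·0.125) = 1 + j38.375 → |·| ≈ 38.388, ∠ ≈ 88.51°
pole (1 + j307·0.0125) = 1 + j3.8375 → |·| ≈ 3.9657, ∠ ≈ 75.39°
|G| = 1 · 38.388 / (3.9657) ≈ 9.68
Gain = 20 log₁₀(9.68) ≈ 19.72 dB
∠G = (88.51°) − (75.39°) = 13.12°

19.7 dB, 13.1°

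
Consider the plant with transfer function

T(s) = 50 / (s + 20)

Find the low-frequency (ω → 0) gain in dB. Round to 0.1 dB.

T(0) = 50 / 20 = 2.5
20 log₁₀(2.5) ≈ 7.96 dB

8.0 dB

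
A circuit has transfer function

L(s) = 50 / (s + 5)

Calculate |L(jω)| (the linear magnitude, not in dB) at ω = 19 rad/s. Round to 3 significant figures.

At s = jω = j19:
pole (s+5): 5 + j19 → |·| = √(5²+19²) = √386 ≈ 19.647, ∠ = arctan(19/5) ≈ 75.26°
|L| = 50 / 19.647 ≈ 2.5449

2.54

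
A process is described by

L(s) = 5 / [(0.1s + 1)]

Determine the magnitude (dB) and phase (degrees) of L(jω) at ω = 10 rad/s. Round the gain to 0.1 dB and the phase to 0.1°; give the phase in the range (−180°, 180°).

11.0 dB, -45.0°

At ω = 10 rad/s:
pole (1 + j10·0.1) = 1 + j1 → |·| ≈ 1.4142, ∠ ≈ 45.00°
|L| = 5 · 1 / (1.4142) ≈ 3.5356
Gain = 20 log₁₀(3.5356) ≈ 10.97 dB
∠L = (0°) − (45.00°) = -45.00°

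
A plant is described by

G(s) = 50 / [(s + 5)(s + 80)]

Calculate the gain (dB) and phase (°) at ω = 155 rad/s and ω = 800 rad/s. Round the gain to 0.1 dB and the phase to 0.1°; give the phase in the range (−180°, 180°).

ω = 155: -54.7 dB, -150.9°; ω = 800: -82.2 dB, -173.9°

At s = jω = j155:
pole (s+5): 5 + j155 → |·| = √(5²+155²) = √24050 ≈ 155.08, ∠ = arctan(155/5) ≈ 88.15°
pole (s+80): 80 + j155 → |·| = √(80²+155²) = √30425 ≈ 174.43, ∠ = arctan(155/80) ≈ 62.70°
|G| = 50 / 27051 ≈ 0.0018484
Gain = 20 log₁₀(0.0018484) ≈ -54.66 dB
∠G = 0.00° − 150.85° = -150.85°

At s = jω = j800:
pole (s+5): 5 + j800 → |·| = √(5²+800²) = √640025 ≈ 800.02, ∠ = arctan(800/5) ≈ 89.64°
pole (s+80): 80 + j800 → |·| = √(80²+800²) = √646400 ≈ 803.99, ∠ = arctan(800/80) ≈ 84.29°
|G| = 50 / 6.4321e+05 ≈ 7.7735e-05
Gain = 20 log₁₀(7.7735e-05) ≈ -82.19 dB
∠G = 0.00° − 173.93° = -173.93°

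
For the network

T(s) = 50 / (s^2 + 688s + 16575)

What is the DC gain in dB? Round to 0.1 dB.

T(0) = 50 / 16575 ≈ 0.0030166
20 log₁₀(0.0030166) ≈ -50.41 dB

-50.4 dB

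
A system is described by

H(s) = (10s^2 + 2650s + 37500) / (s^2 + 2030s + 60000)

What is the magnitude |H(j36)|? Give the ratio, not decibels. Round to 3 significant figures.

1.05

Substitute s = j36:
Numerator: 10(j36)^2 + 2650(j36) + 37500 = 24540 + j95400
Denominator: (j36)^2 + 2030(j36) + 60000 = 58704 + j73080
|N| = √(24540² + 95400²) ≈ 98506, ∠N ≈ 75.57°
|D| = √(58704² + 73080²) ≈ 93738, ∠D ≈ 51.23°
|H| = 98506 / 93738 ≈ 1.0509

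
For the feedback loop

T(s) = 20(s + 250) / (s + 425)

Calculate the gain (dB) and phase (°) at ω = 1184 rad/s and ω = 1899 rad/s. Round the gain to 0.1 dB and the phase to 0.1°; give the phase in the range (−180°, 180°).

At s = jω = j1184:
zero (s+250): 250 + j1184 → |·| = √(250²+1184²) = √1464356 ≈ 1210.1, ∠ = arctan(1184/250) ≈ 78.08°
pole (s+425): 425 + j1184 → |·| = √(425²+1184²) = √1582481 ≈ 1258, ∠ = arctan(1184/425) ≈ 70.25°
|T| = 20 · 1210.1 / 1258 ≈ 19.238
Gain = 20 log₁₀(19.238) ≈ 25.68 dB
∠T = 78.08° − 70.25° = 7.83°

At s = jω = j1899:
zero (s+250): 250 + j1899 → |·| = √(250²+1899²) = √3668701 ≈ 1915.4, ∠ = arctan(1899/250) ≈ 82.50°
pole (s+425): 425 + j1899 → |·| = √(425²+1899²) = √3786826 ≈ 1946, ∠ = arctan(1899/425) ≈ 77.38°
|T| = 20 · 1915.4 / 1946 ≈ 19.686
Gain = 20 log₁₀(19.686) ≈ 25.88 dB
∠T = 82.50° − 77.38° = 5.12°

ω = 1184: 25.7 dB, 7.8°; ω = 1899: 25.9 dB, 5.1°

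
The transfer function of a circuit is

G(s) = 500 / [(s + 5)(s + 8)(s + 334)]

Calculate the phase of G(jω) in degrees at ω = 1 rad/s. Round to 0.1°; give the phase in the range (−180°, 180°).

At s = jω = j1:
pole (s+5): 5 + j1 → |·| = √(5²+1²) = √26 ≈ 5.099, ∠ = arctan(1/5) ≈ 11.31°
pole (s+8): 8 + j1 → |·| = √(8²+1²) = √65 ≈ 8.0623, ∠ = arctan(1/8) ≈ 7.13°
pole (s+334): 334 + j1 → |·| = √(334²+1²) = √111557 ≈ 334, ∠ = arctan(1/334) ≈ 0.17°
∠G = 0.00° − 18.61° = -18.61°

-18.6°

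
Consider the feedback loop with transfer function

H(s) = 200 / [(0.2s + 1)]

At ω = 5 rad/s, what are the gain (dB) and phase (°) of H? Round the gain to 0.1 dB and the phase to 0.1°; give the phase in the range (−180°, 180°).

At ω = 5 rad/s:
pole (1 + j5·0.2) = 1 + j1 → |·| ≈ 1.4142, ∠ ≈ 45.00°
|H| = 200 · 1 / (1.4142) ≈ 141.42
Gain = 20 log₁₀(141.42) ≈ 43.01 dB
∠H = (0°) − (45.00°) = -45.00°

43.0 dB, -45.0°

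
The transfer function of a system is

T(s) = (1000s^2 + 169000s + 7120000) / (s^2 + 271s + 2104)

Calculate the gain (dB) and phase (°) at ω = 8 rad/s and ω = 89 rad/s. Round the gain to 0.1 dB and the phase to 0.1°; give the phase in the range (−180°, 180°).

ω = 8: 67.7 dB, -35.9°; ω = 89: 55.7 dB, -10.5°

Substitute s = j8:
Numerator: 1000(j8)^2 + 169000(j8) + 7120000 = 7056000 + j1352000
Denominator: (j8)^2 + 271(j8) + 2104 = 2040 + j2168
|N| = √(7056000² + 1352000²) ≈ 7.1844e+06, ∠N ≈ 10.85°
|D| = √(2040² + 2168²) ≈ 2976.9, ∠D ≈ 46.74°
|T| = 7.1844e+06 / 2976.9 ≈ 2413.4
Gain = 20 log₁₀(2413.4) ≈ 67.65 dB
∠T = 10.85° − 46.74° = -35.89°

Substitute s = j89:
Numerator: 1000(j89)^2 + 169000(j89) + 7120000 = -801000 + j15041000
Denominator: (j89)^2 + 271(j89) + 2104 = -5817 + j24119
|N| = √(801000² + 15041000²) ≈ 1.5062e+07, ∠N ≈ 93.05°
|D| = √(5817² + 24119²) ≈ 24811, ∠D ≈ 103.56°
|T| = 1.5062e+07 / 24811 ≈ 607.07
Gain = 20 log₁₀(607.07) ≈ 55.66 dB
∠T = 93.05° − 103.56° = -10.51°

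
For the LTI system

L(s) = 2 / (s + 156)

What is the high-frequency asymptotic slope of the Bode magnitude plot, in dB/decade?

Each pole contributes −20 dB/decade at high frequency; each zero contributes +20 dB/decade.
Net: 0 zero(s) − 1 pole(s) → -20 dB/decade.

-20 dB/decade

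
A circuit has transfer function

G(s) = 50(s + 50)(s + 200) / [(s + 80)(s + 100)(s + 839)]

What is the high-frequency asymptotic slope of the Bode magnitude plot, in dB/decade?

Each pole contributes −20 dB/decade at high frequency; each zero contributes +20 dB/decade.
Net: 2 zero(s) − 3 pole(s) → -20 dB/decade.

-20 dB/decade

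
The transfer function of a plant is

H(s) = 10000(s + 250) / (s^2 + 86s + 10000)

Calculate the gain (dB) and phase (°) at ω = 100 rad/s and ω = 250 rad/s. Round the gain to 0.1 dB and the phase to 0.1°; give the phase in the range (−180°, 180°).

ω = 100: 49.9 dB, -68.2°; ω = 250: 35.9 dB, -112.7°

At s = jω = j100:
zero (s+250): 250 + j100 → |·| = √(250²+100²) = √72500 ≈ 269.26, ∠ = arctan(100/250) ≈ 21.80°
quadratic: (j100)² + 86·j100 + 10000 = 0 + j8600 → |·| ≈ 8600, ∠ ≈ 90.00°
|H| = 10000 · 269.26 / 8600 ≈ 313.09
Gain = 20 log₁₀(313.09) ≈ 49.91 dB
∠H = 21.80° − 90.00° = -68.20°

At s = jω = j250:
zero (s+250): 250 + j250 → |·| = √(250²+250²) = √125000 ≈ 353.55, ∠ = arctan(250/250) ≈ 45.00°
quadratic: (j250)² + 86·j250 + 10000 = -52500 + j21500 → |·| ≈ 56732, ∠ ≈ 157.73°
|H| = 10000 · 353.55 / 56732 ≈ 62.319
Gain = 20 log₁₀(62.319) ≈ 35.89 dB
∠H = 45.00° − 157.73° = -112.73°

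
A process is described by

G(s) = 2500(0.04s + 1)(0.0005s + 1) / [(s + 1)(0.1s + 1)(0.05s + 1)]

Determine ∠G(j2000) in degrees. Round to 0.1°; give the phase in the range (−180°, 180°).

-134.8°

At ω = 2000 rad/s:
zero (1 + j2000·0.04) = 1 + j80 → |·| ≈ 80.006, ∠ ≈ 89.28°
zero (1 + j2000·0.0005) = 1 + j1 → |·| ≈ 1.4142, ∠ ≈ 45.00°
pole (1 + j2000·1) = 1 + j2000 → |·| ≈ 2000, ∠ ≈ 89.97°
pole (1 + j2000·0.1) = 1 + j200 → |·| ≈ 200, ∠ ≈ 89.71°
pole (1 + j2000·0.05) = 1 + j100 → |·| ≈ 100, ∠ ≈ 89.43°
∠G = (89.28° + 45.00°) − (89.97° + 89.71° + 89.43°) = -134.83°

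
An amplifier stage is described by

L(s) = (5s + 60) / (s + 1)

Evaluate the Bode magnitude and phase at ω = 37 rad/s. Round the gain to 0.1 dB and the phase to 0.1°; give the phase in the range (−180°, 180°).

14.4 dB, -16.4°

Substitute s = j37:
Numerator: 5(j37) + 60 = 60 + j185
Denominator: (j37) + 1 = 1 + j37
|N| = √(60² + 185²) ≈ 194.49, ∠N ≈ 72.03°
|D| = √(1² + 37²) ≈ 37.014, ∠D ≈ 88.45°
|L| = 194.49 / 37.014 ≈ 5.2545
Gain = 20 log₁₀(5.2545) ≈ 14.41 dB
∠L = 72.03° − 88.45° = -16.42°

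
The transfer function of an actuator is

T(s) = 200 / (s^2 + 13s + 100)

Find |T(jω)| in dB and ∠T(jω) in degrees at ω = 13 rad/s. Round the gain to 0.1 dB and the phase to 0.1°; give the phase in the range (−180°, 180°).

0.8 dB, -112.2°

At s = jω = j13:
quadratic: (j13)² + 13·j13 + 100 = -69 + j169 → |·| ≈ 182.54, ∠ ≈ 112.21°
|T| = 200 / 182.54 ≈ 1.0957
Gain = 20 log₁₀(1.0957) ≈ 0.79 dB
∠T = 0.00° − 112.21° = -112.21°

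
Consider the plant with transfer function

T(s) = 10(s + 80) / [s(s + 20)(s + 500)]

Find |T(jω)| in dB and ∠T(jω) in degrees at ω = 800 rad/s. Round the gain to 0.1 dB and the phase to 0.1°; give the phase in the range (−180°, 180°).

-97.5 dB, -152.3°

At s = jω = j800:
zero (s+80): 80 + j800 → |·| = √(80²+800²) = √646400 ≈ 803.99, ∠ = arctan(800/80) ≈ 84.29°
pole (s+20): 20 + j800 → |·| = √(20²+800²) = √640400 ≈ 800.25, ∠ = arctan(800/20) ≈ 88.57°
pole (s+500): 500 + j800 → |·| = √(500²+800²) = √890000 ≈ 943.4, ∠ = arctan(800/500) ≈ 57.99°
pole at origin: |s| = 800, ∠ = 90.00° (in denominator)
|T| = 10 · 803.99 / 6.0396e+08 ≈ 1.3312e-05
Gain = 20 log₁₀(1.3312e-05) ≈ -97.52 dB
∠T = 84.29° − 236.56° = -152.27°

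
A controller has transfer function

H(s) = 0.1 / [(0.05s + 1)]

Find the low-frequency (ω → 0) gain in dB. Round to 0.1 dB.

H(0) = 0.1 · 1 / 1 = 0.1
20 log₁₀(0.1) ≈ -20.00 dB

-20.0 dB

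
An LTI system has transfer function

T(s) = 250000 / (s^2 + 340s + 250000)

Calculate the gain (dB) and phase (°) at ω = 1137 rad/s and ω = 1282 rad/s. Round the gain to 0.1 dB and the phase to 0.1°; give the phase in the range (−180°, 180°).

At s = jω = j1137:
quadratic: (j1137)² + 340·j1137 + 250000 = -1042769 + j386580 → |·| ≈ 1.1121e+06, ∠ ≈ 159.66°
|T| = 250000 / 1.1121e+06 ≈ 0.2248
Gain = 20 log₁₀(0.2248) ≈ -12.96 dB
∠T = 0.00° − 159.66° = -159.66°

At s = jω = j1282:
quadratic: (j1282)² + 340·j1282 + 250000 = -1393524 + j435880 → |·| ≈ 1.4601e+06, ∠ ≈ 162.63°
|T| = 250000 / 1.4601e+06 ≈ 0.17122
Gain = 20 log₁₀(0.17122) ≈ -15.33 dB
∠T = 0.00° − 162.63° = -162.63°

ω = 1137: -13.0 dB, -159.7°; ω = 1282: -15.3 dB, -162.6°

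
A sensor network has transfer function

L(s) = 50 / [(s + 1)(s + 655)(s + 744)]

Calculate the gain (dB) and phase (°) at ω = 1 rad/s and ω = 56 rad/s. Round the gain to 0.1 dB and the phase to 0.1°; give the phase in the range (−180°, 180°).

At s = jω = j1:
pole (s+1): 1 + j1 → |·| = √(1²+1²) = √2 ≈ 1.4142, ∠ = arctan(1/1) ≈ 45.00°
pole (s+655): 655 + j1 → |·| = √(655²+1²) = √429026 ≈ 655, ∠ = arctan(1/655) ≈ 0.09°
pole (s+744): 744 + j1 → |·| = √(744²+1²) = √553537 ≈ 744, ∠ = arctan(1/744) ≈ 0.08°
|L| = 50 / 6.8917e+05 ≈ 7.2551e-05
Gain = 20 log₁₀(7.2551e-05) ≈ -82.79 dB
∠L = 0.00° − 45.17° = -45.17°

At s = jω = j56:
pole (s+1): 1 + j56 → |·| = √(1²+56²) = √3137 ≈ 56.009, ∠ = arctan(56/1) ≈ 88.98°
pole (s+655): 655 + j56 → |·| = √(655²+56²) = √432161 ≈ 657.39, ∠ = arctan(56/655) ≈ 4.89°
pole (s+744): 744 + j56 → |·| = √(744²+56²) = √556672 ≈ 746.1, ∠ = arctan(56/744) ≈ 4.30°
|L| = 50 / 2.7471e+07 ≈ 1.8201e-06
Gain = 20 log₁₀(1.8201e-06) ≈ -114.80 dB
∠L = 0.00° − 98.17° = -98.17°

ω = 1: -82.8 dB, -45.2°; ω = 56: -114.8 dB, -98.2°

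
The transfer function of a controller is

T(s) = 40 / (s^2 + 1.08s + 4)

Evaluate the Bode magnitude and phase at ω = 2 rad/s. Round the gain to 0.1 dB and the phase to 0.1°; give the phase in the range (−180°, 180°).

At s = jω = j2:
quadratic: (j2)² + 1.08·j2 + 4 = 0 + j2.16 → |·| ≈ 2.16, ∠ ≈ 90.00°
|T| = 40 / 2.16 ≈ 18.519
Gain = 20 log₁₀(18.519) ≈ 25.35 dB
∠T = 0.00° − 90.00° = -90.00°

25.4 dB, -90.0°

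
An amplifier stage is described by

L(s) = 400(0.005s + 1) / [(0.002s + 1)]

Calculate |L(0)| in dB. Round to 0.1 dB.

L(0) = 400 · 1 / 1 = 400
20 log₁₀(400) ≈ 52.04 dB

52.0 dB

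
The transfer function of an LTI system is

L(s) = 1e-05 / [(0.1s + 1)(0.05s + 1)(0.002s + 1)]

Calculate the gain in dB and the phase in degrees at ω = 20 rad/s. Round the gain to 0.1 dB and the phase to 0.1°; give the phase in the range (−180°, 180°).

At ω = 20 rad/s:
pole (1 + j20·0.1) = 1 + j2 → |·| ≈ 2.2361, ∠ ≈ 63.43°
pole (1 + j20·0.05) = 1 + j1 → |·| ≈ 1.4142, ∠ ≈ 45.00°
pole (1 + j20·0.002) = 1 + j0.04 → |·| ≈ 1.0008, ∠ ≈ 2.29°
|L| = 1e-05 · 1 / (2.2361 · 1.4142 · 1.0008) ≈ 3.1597e-06
Gain = 20 log₁₀(3.1597e-06) ≈ -110.01 dB
∠L = (0°) − (63.43° + 45.00° + 2.29°) = -110.72°

-110.0 dB, -110.7°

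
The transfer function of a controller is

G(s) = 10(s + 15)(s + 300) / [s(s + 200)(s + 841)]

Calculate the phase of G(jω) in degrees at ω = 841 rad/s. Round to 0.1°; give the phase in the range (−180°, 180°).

At s = jω = j841:
zero (s+15): 15 + j841 → |·| = √(15²+841²) = √707506 ≈ 841.13, ∠ = arctan(841/15) ≈ 88.98°
zero (s+300): 300 + j841 → |·| = √(300²+841²) = √797281 ≈ 892.91, ∠ = arctan(841/300) ≈ 70.37°
pole (s+200): 200 + j841 → |·| = √(200²+841²) = √747281 ≈ 864.45, ∠ = arctan(841/200) ≈ 76.62°
pole (s+841): 841 + j841 → |·| = √(841²+841²) = √1414562 ≈ 1189.4, ∠ = arctan(841/841) ≈ 45.00°
pole at origin: |s| = 841, ∠ = 90.00° (in denominator)
∠G = 159.35° − 211.62° = -52.27°

-52.3°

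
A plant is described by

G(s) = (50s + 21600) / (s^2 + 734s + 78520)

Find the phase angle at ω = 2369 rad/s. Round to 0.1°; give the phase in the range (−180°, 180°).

-82.9°

Substitute s = j2369:
Numerator: 50(j2369) + 21600 = 21600 + j118450
Denominator: (j2369)^2 + 734(j2369) + 78520 = -5533641 + j1738846
|N| = √(21600² + 118450²) ≈ 1.204e+05, ∠N ≈ 79.67°
|D| = √(5533641² + 1738846²) ≈ 5.8004e+06, ∠D ≈ 162.56°
∠G = 79.67° − 162.56° = -82.89°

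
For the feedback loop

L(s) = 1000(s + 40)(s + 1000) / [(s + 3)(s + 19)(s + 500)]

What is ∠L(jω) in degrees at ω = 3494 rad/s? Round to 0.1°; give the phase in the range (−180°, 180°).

At s = jω = j3494:
zero (s+40): 40 + j3494 → |·| = √(40²+3494²) = √12209636 ≈ 3494.2, ∠ = arctan(3494/40) ≈ 89.34°
zero (s+1000): 1000 + j3494 → |·| = √(1000²+3494²) = √13208036 ≈ 3634.3, ∠ = arctan(3494/1000) ≈ 74.03°
pole (s+3): 3 + j3494 → |·| = √(3²+3494²) = √12208045 ≈ 3494, ∠ = arctan(3494/3) ≈ 89.95°
pole (s+19): 19 + j3494 → |·| = √(19²+3494²) = √12208397 ≈ 3494.1, ∠ = arctan(3494/19) ≈ 89.69°
pole (s+500): 500 + j3494 → |·| = √(500²+3494²) = √12458036 ≈ 3529.6, ∠ = arctan(3494/500) ≈ 81.86°
∠L = 163.37° − 261.50° = -98.13°

-98.1°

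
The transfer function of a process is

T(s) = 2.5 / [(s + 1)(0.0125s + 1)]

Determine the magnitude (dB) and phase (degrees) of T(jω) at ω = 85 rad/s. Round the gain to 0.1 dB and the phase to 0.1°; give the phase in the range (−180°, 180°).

-33.9 dB, -136.1°

At ω = 85 rad/s:
pole (1 + j85·1) = 1 + j85 → |·| ≈ 85.006, ∠ ≈ 89.33°
pole (1 + j85·0.0125) = 1 + j1.0625 → |·| ≈ 1.4591, ∠ ≈ 46.74°
|T| = 2.5 · 1 / (85.006 · 1.4591) ≈ 0.020156
Gain = 20 log₁₀(0.020156) ≈ -33.91 dB
∠T = (0°) − (89.33° + 46.74°) = -136.07°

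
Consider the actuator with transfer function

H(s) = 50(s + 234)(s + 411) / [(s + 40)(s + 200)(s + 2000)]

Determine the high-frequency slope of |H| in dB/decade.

Each pole contributes −20 dB/decade at high frequency; each zero contributes +20 dB/decade.
Net: 2 zero(s) − 3 pole(s) → -20 dB/decade.

-20 dB/decade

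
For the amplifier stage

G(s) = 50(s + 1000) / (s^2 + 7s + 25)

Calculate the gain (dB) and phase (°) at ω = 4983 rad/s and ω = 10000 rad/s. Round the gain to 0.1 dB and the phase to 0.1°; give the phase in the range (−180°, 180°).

ω = 4983: -39.8 dB, -101.3°; ω = 10000: -46.0 dB, -95.7°

At s = jω = j4983:
zero (s+1000): 1000 + j4983 → |·| = √(1000²+4983²) = √25830289 ≈ 5082.4, ∠ = arctan(4983/1000) ≈ 78.65°
quadratic: (j4983)² + 7·j4983 + 25 = -24830264 + j34881 → |·| ≈ 2.483e+07, ∠ ≈ 179.92°
|G| = 50 · 5082.4 / 2.483e+07 ≈ 0.010234
Gain = 20 log₁₀(0.010234) ≈ -39.80 dB
∠G = 78.65° − 179.92° = -101.27°

At s = jω = j10000:
zero (s+1000): 1000 + j10000 → |·| = √(1000²+10000²) = √101000000 ≈ 10050, ∠ = arctan(10000/1000) ≈ 84.29°
quadratic: (j10000)² + 7·j10000 + 25 = -99999975 + j70000 → |·| ≈ 1e+08, ∠ ≈ 179.96°
|G| = 50 · 10050 / 1e+08 ≈ 0.005025
Gain = 20 log₁₀(0.005025) ≈ -45.98 dB
∠G = 84.29° − 179.96° = -95.67°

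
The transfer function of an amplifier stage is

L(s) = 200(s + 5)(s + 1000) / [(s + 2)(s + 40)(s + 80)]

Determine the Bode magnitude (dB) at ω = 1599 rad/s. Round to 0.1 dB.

-16.6 dB

At s = jω = j1599:
zero (s+5): 5 + j1599 → |·| = √(5²+1599²) = √2556826 ≈ 1599, ∠ = arctan(1599/5) ≈ 89.82°
zero (s+1000): 1000 + j1599 → |·| = √(1000²+1599²) = √3556801 ≈ 1885.9, ∠ = arctan(1599/1000) ≈ 57.98°
pole (s+2): 2 + j1599 → |·| = √(2²+1599²) = √2556805 ≈ 1599, ∠ = arctan(1599/2) ≈ 89.93°
pole (s+40): 40 + j1599 → |·| = √(40²+1599²) = √2558401 ≈ 1599.5, ∠ = arctan(1599/40) ≈ 88.57°
pole (s+80): 80 + j1599 → |·| = √(80²+1599²) = √2563201 ≈ 1601, ∠ = arctan(1599/80) ≈ 87.14°
|L| = 200 · 3.0156e+06 / 4.0947e+09 ≈ 0.14729
Gain = 20 log₁₀(0.14729) ≈ -16.64 dB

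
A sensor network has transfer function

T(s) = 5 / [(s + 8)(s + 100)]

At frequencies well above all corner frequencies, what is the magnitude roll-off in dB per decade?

-40 dB/decade

Each pole contributes −20 dB/decade at high frequency; each zero contributes +20 dB/decade.
Net: 0 zero(s) − 2 pole(s) → -40 dB/decade.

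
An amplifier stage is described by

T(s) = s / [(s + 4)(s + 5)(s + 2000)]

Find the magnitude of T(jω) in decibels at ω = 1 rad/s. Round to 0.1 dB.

-92.5 dB

At s = jω = j1:
zero at origin: s = j1 → |·| = 1, ∠ = 90.00°
pole (s+4): 4 + j1 → |·| = √(4²+1²) = √17 ≈ 4.1231, ∠ = arctan(1/4) ≈ 14.04°
pole (s+5): 5 + j1 → |·| = √(5²+1²) = √26 ≈ 5.099, ∠ = arctan(1/5) ≈ 11.31°
pole (s+2000): 2000 + j1 → |·| = √(2000²+1²) = √4000001 ≈ 2000, ∠ = arctan(1/2000) ≈ 0.03°
|T| = 1 · 1 / 42047 ≈ 2.3783e-05
Gain = 20 log₁₀(2.3783e-05) ≈ -92.47 dB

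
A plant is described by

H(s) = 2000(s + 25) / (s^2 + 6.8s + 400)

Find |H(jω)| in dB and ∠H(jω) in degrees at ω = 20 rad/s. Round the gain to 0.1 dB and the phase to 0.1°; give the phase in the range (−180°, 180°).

53.5 dB, -51.3°

At s = jω = j20:
zero (s+25): 25 + j20 → |·| = √(25²+20²) = √1025 ≈ 32.016, ∠ = arctan(20/25) ≈ 38.66°
quadratic: (j20)² + 6.8·j20 + 400 = 0 + j136 → |·| ≈ 136, ∠ ≈ 90.00°
|H| = 2000 · 32.016 / 136 ≈ 470.82
Gain = 20 log₁₀(470.82) ≈ 53.46 dB
∠H = 38.66° − 90.00° = -51.34°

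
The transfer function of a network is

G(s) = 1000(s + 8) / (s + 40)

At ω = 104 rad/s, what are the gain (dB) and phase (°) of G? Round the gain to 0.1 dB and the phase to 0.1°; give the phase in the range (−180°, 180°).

At s = jω = j104:
zero (s+8): 8 + j104 → |·| = √(8²+104²) = √10880 ≈ 104.31, ∠ = arctan(104/8) ≈ 85.60°
pole (s+40): 40 + j104 → |·| = √(40²+104²) = √12416 ≈ 111.43, ∠ = arctan(104/40) ≈ 68.96°
|G| = 1000 · 104.31 / 111.43 ≈ 936.1
Gain = 20 log₁₀(936.1) ≈ 59.43 dB
∠G = 85.60° − 68.96° = 16.64°

59.4 dB, 16.6°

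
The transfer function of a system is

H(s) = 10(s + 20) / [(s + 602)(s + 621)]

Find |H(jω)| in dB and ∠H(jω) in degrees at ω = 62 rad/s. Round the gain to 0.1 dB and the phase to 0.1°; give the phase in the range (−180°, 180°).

At s = jω = j62:
zero (s+20): 20 + j62 → |·| = √(20²+62²) = √4244 ≈ 65.146, ∠ = arctan(62/20) ≈ 72.12°
pole (s+602): 602 + j62 → |·| = √(602²+62²) = √366248 ≈ 605.18, ∠ = arctan(62/602) ≈ 5.88°
pole (s+621): 621 + j62 → |·| = √(621²+62²) = √389485 ≈ 624.09, ∠ = arctan(62/621) ≈ 5.70°
|H| = 10 · 65.146 / 3.7769e+05 ≈ 0.0017249
Gain = 20 log₁₀(0.0017249) ≈ -55.26 dB
∠H = 72.12° − 11.58° = 60.54°

-55.3 dB, 60.5°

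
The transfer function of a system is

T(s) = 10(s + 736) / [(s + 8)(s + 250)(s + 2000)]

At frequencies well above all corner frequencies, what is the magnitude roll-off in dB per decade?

Each pole contributes −20 dB/decade at high frequency; each zero contributes +20 dB/decade.
Net: 1 zero(s) − 3 pole(s) → -40 dB/decade.

-40 dB/decade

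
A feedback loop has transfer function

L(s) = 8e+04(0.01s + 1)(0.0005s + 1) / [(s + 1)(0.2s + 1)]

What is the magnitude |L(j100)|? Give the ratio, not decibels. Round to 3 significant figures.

At ω = 100 rad/s:
zero (1 + j100·0.01) = 1 + j1 → |·| ≈ 1.4142, ∠ ≈ 45.00°
zero (1 + j100·0.0005) = 1 + j0.05 → |·| ≈ 1.0012, ∠ ≈ 2.86°
pole (1 + j100·1) = 1 + j100 → |·| ≈ 100, ∠ ≈ 89.43°
pole (1 + j100·0.2) = 1 + j20 → |·| ≈ 20.025, ∠ ≈ 87.14°
|L| = 8e+04 · 1.4142 · 1.0012 / (100 · 20.025) ≈ 56.565

56.6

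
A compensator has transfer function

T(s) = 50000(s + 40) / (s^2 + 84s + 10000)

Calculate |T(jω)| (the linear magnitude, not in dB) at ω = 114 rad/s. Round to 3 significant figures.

602

At s = jω = j114:
zero (s+40): 40 + j114 → |·| = √(40²+114²) = √14596 ≈ 120.81, ∠ = arctan(114/40) ≈ 70.67°
quadratic: (j114)² + 84·j114 + 10000 = -2996 + j9576 → |·| ≈ 10034, ∠ ≈ 107.37°
|T| = 50000 · 120.81 / 10034 ≈ 602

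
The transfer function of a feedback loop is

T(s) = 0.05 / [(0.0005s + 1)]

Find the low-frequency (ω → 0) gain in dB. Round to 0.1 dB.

-26.0 dB

T(0) = 0.05 · 1 / 1 = 0.05
20 log₁₀(0.05) ≈ -26.02 dB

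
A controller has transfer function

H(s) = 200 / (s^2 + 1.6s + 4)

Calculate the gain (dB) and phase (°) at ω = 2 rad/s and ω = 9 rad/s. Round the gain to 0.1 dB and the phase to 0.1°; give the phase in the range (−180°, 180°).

At s = jω = j2:
quadratic: (j2)² + 1.6·j2 + 4 = 0 + j3.2 → |·| ≈ 3.2, ∠ ≈ 90.00°
|H| = 200 / 3.2 ≈ 62.5
Gain = 20 log₁₀(62.5) ≈ 35.92 dB
∠H = 0.00° − 90.00° = -90.00°

At s = jω = j9:
quadratic: (j9)² + 1.6·j9 + 4 = -77 + j14.4 → |·| ≈ 78.335, ∠ ≈ 169.41°
|H| = 200 / 78.335 ≈ 2.5531
Gain = 20 log₁₀(2.5531) ≈ 8.14 dB
∠H = 0.00° − 169.41° = -169.41°

ω = 2: 35.9 dB, -90.0°; ω = 9: 8.1 dB, -169.4°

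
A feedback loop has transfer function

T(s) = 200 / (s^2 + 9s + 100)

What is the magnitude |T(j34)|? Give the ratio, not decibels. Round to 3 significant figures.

At s = jω = j34:
quadratic: (j34)² + 9·j34 + 100 = -1056 + j306 → |·| ≈ 1099.4, ∠ ≈ 163.84°
|T| = 200 / 1099.4 ≈ 0.18192

0.182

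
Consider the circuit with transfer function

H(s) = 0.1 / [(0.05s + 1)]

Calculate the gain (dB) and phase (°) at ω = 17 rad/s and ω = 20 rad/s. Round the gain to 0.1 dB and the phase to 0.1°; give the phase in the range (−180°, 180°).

ω = 17: -22.4 dB, -40.4°; ω = 20: -23.0 dB, -45.0°

At ω = 17 rad/s:
pole (1 + j17·0.05) = 1 + j0.85 → |·| ≈ 1.3124, ∠ ≈ 40.36°
|H| = 0.1 · 1 / (1.3124) ≈ 0.076196
Gain = 20 log₁₀(0.076196) ≈ -22.36 dB
∠H = (0°) − (40.36°) = -40.36°

At ω = 20 rad/s:
pole (1 + j20·0.05) = 1 + j1 → |·| ≈ 1.4142, ∠ ≈ 45.00°
|H| = 0.1 · 1 / (1.4142) ≈ 0.070711
Gain = 20 log₁₀(0.070711) ≈ -23.01 dB
∠H = (0°) − (45.00°) = -45.00°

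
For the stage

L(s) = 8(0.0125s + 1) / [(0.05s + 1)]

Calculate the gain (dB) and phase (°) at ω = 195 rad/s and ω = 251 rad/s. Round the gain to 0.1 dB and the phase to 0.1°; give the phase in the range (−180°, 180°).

ω = 195: 6.7 dB, -16.5°; ω = 251: 6.4 dB, -13.1°

At ω = 195 rad/s:
zero (1 + j195·0.0125) = 1 + j2.4375 → |·| ≈ 2.6347, ∠ ≈ 67.69°
pole (1 + j195·0.05) = 1 + j9.75 → |·| ≈ 9.8011, ∠ ≈ 84.14°
|L| = 8 · 2.6347 / (9.8011) ≈ 2.1505
Gain = 20 log₁₀(2.1505) ≈ 6.65 dB
∠L = (67.69°) − (84.14°) = -16.45°

At ω = 251 rad/s:
zero (1 + j251·0.0125) = 1 + j3.1375 → |·| ≈ 3.293, ∠ ≈ 72.32°
pole (1 + j251·0.05) = 1 + j12.55 → |·| ≈ 12.59, ∠ ≈ 85.44°
|L| = 8 · 3.293 / (12.59) ≈ 2.0925
Gain = 20 log₁₀(2.0925) ≈ 6.41 dB
∠L = (72.32°) − (85.44°) = -13.12°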